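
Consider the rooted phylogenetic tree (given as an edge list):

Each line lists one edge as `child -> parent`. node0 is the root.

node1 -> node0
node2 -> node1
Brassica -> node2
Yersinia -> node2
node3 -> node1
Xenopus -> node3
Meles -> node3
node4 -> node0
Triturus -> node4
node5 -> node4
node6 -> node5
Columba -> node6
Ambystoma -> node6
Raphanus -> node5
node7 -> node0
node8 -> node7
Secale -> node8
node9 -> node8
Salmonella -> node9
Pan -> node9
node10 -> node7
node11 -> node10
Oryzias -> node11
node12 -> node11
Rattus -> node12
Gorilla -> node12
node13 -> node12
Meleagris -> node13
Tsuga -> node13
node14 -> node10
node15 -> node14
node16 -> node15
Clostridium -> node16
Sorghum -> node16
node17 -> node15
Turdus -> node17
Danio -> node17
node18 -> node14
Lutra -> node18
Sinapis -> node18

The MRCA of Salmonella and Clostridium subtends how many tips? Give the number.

The MRCA of Salmonella and Clostridium is the node subtending ((Secale,(Salmonella,Pan)),((Oryzias,(Rattus,Gorilla,(Meleagris,Tsuga))),(((Clostridium,Sorghum),(Turdus,Danio)),(Lutra,Sinapis)))).
That clade contains 14 terminal taxa: Clostridium, Danio, Gorilla, Lutra, Meleagris, Oryzias, Pan, Rattus, Salmonella, Secale, Sinapis, Sorghum, Tsuga, Turdus.

14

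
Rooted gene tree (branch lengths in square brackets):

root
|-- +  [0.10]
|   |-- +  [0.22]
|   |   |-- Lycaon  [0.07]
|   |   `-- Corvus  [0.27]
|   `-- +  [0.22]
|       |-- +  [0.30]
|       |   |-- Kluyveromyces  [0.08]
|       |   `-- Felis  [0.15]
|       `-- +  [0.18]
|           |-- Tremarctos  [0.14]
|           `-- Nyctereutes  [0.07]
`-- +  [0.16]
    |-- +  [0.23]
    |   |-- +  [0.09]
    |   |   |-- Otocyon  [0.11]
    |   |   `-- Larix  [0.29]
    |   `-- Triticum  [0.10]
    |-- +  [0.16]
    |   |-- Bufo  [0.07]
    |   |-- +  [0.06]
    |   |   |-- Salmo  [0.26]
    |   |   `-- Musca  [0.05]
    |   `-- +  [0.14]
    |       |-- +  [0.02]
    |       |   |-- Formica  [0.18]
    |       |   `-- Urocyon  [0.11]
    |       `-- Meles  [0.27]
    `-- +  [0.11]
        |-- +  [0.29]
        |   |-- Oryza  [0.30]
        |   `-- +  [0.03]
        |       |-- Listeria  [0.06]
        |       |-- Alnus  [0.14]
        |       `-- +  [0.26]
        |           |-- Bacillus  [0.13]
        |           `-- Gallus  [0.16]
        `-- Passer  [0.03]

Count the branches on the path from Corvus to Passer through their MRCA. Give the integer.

The MRCA of Corvus and Passer is the root of the tree.
From Corvus up to that node: 3 branches. From Passer up to the same node: 3 branches. Total: 3 + 3 = 6.

6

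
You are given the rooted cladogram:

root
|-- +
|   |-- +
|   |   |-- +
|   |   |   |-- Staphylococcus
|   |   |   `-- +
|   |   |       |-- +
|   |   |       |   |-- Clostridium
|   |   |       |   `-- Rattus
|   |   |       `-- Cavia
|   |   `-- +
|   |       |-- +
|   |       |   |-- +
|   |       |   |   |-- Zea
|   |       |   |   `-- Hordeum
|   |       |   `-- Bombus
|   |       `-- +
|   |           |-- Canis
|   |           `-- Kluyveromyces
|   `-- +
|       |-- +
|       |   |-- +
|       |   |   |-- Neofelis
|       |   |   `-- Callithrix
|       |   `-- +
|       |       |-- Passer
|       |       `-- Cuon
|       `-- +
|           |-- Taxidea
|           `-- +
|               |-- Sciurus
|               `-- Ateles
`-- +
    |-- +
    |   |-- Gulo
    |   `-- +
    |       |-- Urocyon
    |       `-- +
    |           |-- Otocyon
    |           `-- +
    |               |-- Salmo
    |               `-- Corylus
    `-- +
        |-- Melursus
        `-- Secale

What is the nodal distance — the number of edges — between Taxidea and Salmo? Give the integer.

The MRCA of Taxidea and Salmo is the root of the tree.
From Taxidea up to that node: 4 branches. From Salmo up to the same node: 6 branches. Total: 4 + 6 = 10.

10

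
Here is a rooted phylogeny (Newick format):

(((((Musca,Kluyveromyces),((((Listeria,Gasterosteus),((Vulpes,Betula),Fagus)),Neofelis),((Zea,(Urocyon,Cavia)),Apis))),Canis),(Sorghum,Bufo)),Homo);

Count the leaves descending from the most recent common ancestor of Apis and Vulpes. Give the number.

10

The MRCA of Apis and Vulpes is the node subtending ((((Listeria,Gasterosteus),((Vulpes,Betula),Fagus)),Neofelis),((Zea,(Urocyon,Cavia)),Apis)).
That clade contains 10 terminal taxa: Apis, Betula, Cavia, Fagus, Gasterosteus, Listeria, Neofelis, Urocyon, Vulpes, Zea.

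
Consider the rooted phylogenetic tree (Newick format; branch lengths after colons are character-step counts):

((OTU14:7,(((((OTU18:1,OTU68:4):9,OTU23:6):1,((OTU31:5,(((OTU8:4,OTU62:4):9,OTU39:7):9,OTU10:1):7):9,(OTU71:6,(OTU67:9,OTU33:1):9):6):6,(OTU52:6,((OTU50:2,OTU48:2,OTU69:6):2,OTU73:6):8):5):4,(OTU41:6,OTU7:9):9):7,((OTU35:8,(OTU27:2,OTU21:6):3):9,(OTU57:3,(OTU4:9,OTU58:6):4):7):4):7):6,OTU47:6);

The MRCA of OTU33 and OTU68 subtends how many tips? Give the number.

16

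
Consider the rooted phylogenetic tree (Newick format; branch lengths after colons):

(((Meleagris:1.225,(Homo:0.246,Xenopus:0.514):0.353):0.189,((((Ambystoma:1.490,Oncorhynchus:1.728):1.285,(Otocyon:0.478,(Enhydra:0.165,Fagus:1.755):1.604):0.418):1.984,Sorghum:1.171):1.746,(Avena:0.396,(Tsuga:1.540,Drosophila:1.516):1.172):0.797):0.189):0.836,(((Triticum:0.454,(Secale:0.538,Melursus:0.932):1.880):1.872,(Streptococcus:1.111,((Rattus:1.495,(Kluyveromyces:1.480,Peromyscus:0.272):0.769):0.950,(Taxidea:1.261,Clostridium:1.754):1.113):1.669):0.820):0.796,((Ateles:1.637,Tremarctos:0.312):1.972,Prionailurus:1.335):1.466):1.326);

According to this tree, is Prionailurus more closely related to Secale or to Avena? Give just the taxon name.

Secale

The MRCA of Prionailurus and Secale subtends (((Triticum,(Secale,Melursus)),(Streptococcus,((Rattus,(Kluyveromyces,Peromyscus)),(Taxidea,Clostridium)))),((Ateles,Tremarctos),Prionailurus)) (12 taxa).
The MRCA of Prionailurus and Avena is the root, subtending the entire tree (24 taxa).
The first is nested inside the second, so Prionailurus shares a more recent common ancestor with Secale.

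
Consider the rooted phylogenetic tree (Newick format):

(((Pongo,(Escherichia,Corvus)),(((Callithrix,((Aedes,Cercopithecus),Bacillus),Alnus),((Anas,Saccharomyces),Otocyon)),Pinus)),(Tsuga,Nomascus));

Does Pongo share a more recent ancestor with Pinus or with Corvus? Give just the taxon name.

The MRCA of Pongo and Corvus subtends (Pongo,(Escherichia,Corvus)) (3 taxa).
The MRCA of Pongo and Pinus subtends ((Pongo,(Escherichia,Corvus)),(((Callithrix,((Aedes,Cercopithecus),Bacillus),Alnus),((Anas,Saccharomyces),Otocyon)),Pinus)) (12 taxa).
The first is nested inside the second, so Pongo shares a more recent common ancestor with Corvus.

Corvus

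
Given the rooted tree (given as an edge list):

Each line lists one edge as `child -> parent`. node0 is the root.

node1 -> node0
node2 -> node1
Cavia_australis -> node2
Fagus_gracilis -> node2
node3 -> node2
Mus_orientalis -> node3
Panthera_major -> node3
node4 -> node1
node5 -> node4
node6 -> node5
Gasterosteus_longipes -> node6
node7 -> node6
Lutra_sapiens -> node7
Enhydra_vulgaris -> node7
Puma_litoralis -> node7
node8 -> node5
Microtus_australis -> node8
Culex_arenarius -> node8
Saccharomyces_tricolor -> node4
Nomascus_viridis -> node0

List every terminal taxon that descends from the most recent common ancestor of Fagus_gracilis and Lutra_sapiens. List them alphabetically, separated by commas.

Cavia_australis, Culex_arenarius, Enhydra_vulgaris, Fagus_gracilis, Gasterosteus_longipes, Lutra_sapiens, Microtus_australis, Mus_orientalis, Panthera_major, Puma_litoralis, Saccharomyces_tricolor

Tracing Fagus_gracilis: it sits inside (Cavia_australis,Fagus_gracilis,(Mus_orientalis,Panthera_major)).
Tracing Lutra_sapiens: it sits inside (Lutra_sapiens,Enhydra_vulgaris,Puma_litoralis).
The smallest clade enclosing both is ((Cavia_australis,Fagus_gracilis,(Mus_orientalis,Panthera_major)),(((Gasterosteus_longipes,(Lutra_sapiens,Enhydra_vulgaris,Puma_litoralis)),(Microtus_australis,Culex_arenarius)),Saccharomyces_tricolor)); the answer is its 11 terminal taxa in alphabetical order.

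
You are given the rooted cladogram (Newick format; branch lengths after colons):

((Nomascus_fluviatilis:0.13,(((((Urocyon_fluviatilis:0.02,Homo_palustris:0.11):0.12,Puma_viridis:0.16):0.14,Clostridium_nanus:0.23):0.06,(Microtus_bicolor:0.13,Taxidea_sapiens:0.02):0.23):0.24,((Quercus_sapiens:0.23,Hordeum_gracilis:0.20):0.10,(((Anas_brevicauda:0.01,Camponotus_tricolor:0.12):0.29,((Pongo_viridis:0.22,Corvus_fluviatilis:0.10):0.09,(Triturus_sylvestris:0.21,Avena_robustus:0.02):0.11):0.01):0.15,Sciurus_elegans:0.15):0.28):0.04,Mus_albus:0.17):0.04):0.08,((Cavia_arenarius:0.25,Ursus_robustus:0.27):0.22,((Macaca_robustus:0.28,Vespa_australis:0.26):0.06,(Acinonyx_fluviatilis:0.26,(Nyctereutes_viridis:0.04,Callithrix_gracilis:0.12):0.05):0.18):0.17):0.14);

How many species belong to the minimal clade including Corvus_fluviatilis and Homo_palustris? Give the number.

16

The MRCA of Corvus_fluviatilis and Homo_palustris is the node subtending (((((Urocyon_fluviatilis,Homo_palustris),Puma_viridis),Clostridium_nanus),(Microtus_bicolor,Taxidea_sapiens)),((Quercus_sapiens,Hordeum_gracilis),(((Anas_brevicauda,Camponotus_tricolor),((Pongo_viridis,Corvus_fluviatilis),(Triturus_sylvestris,Avena_robustus))),Sciurus_elegans)),Mus_albus).
That clade contains 16 terminal taxa: Anas_brevicauda, Avena_robustus, Camponotus_tricolor, Clostridium_nanus, Corvus_fluviatilis, Homo_palustris, Hordeum_gracilis, Microtus_bicolor, Mus_albus, Pongo_viridis, Puma_viridis, Quercus_sapiens, Sciurus_elegans, Taxidea_sapiens, Triturus_sylvestris, Urocyon_fluviatilis.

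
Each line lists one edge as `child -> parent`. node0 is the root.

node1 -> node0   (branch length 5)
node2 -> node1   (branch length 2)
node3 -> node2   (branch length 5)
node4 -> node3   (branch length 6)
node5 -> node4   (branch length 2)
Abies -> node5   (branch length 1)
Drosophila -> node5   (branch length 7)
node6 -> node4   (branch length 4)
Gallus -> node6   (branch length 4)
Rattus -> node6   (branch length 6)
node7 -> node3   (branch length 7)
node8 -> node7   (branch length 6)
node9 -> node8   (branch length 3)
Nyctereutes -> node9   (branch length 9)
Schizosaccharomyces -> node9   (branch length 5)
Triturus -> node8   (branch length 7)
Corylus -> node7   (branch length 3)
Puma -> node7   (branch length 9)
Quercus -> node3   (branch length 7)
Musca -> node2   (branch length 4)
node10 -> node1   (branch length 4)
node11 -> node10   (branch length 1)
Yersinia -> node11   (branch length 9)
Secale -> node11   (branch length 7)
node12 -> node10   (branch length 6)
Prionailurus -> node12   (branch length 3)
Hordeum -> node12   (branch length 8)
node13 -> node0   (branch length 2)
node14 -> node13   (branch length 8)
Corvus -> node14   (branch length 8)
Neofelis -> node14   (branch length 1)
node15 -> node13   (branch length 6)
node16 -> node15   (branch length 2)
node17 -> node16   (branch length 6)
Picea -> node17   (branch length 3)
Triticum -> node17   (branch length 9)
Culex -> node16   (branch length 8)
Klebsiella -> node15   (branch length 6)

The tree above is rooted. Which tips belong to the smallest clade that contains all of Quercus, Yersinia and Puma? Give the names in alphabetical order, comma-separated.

Abies, Corylus, Drosophila, Gallus, Hordeum, Musca, Nyctereutes, Prionailurus, Puma, Quercus, Rattus, Schizosaccharomyces, Secale, Triturus, Yersinia

Tracing Quercus: it sits inside (((Abies,Drosophila),(Gallus,Rattus)),(((Nyctereutes,Schizosaccharomyces),Triturus),Corylus,Puma),Quercus).
Tracing Yersinia: it sits inside (Yersinia,Secale).
Tracing Puma: it sits inside (((Nyctereutes,Schizosaccharomyces),Triturus),Corylus,Puma).
The smallest clade enclosing all 3 is (((((Abies,Drosophila),(Gallus,Rattus)),(((Nyctereutes,Schizosaccharomyces),Triturus),Corylus,Puma),Quercus),Musca),((Yersinia,Secale),(Prionailurus,Hordeum))); the answer is its 15 terminal taxa in alphabetical order.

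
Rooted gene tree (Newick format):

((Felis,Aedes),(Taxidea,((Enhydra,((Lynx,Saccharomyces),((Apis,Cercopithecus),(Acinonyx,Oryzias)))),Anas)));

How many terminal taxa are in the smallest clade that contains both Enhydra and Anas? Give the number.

8

The MRCA of Enhydra and Anas is the node subtending ((Enhydra,((Lynx,Saccharomyces),((Apis,Cercopithecus),(Acinonyx,Oryzias)))),Anas).
That clade contains 8 terminal taxa: Acinonyx, Anas, Apis, Cercopithecus, Enhydra, Lynx, Oryzias, Saccharomyces.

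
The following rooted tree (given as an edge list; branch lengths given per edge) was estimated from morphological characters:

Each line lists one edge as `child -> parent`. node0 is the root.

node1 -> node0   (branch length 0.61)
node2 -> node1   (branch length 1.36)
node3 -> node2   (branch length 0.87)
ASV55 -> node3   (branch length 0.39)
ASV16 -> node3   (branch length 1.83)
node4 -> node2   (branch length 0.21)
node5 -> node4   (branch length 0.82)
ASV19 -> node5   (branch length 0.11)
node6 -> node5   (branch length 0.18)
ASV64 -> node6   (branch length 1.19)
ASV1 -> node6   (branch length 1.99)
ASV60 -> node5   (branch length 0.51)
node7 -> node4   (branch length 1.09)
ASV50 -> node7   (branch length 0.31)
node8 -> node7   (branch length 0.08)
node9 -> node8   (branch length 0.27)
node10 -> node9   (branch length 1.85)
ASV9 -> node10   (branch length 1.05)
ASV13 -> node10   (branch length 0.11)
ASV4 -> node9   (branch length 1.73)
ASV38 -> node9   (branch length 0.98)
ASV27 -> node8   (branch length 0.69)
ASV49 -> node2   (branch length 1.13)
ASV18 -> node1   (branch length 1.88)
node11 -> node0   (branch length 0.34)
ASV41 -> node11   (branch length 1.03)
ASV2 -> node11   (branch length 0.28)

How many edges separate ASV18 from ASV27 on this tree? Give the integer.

6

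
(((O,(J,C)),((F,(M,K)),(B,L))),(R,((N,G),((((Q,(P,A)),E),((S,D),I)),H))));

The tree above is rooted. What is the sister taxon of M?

M attaches to the tree at the node subtending (M,K).
The other lineage descending from that same node — the sister group — is the single tip K.

K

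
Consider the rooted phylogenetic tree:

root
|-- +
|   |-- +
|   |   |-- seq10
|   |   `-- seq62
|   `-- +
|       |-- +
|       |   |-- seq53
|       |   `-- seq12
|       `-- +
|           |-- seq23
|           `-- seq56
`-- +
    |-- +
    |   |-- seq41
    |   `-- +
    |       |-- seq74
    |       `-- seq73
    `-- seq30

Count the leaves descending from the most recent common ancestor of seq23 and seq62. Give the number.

The MRCA of seq23 and seq62 is the node subtending ((seq10,seq62),((seq53,seq12),(seq23,seq56))).
That clade contains 6 terminal taxa: seq10, seq12, seq23, seq53, seq56, seq62.

6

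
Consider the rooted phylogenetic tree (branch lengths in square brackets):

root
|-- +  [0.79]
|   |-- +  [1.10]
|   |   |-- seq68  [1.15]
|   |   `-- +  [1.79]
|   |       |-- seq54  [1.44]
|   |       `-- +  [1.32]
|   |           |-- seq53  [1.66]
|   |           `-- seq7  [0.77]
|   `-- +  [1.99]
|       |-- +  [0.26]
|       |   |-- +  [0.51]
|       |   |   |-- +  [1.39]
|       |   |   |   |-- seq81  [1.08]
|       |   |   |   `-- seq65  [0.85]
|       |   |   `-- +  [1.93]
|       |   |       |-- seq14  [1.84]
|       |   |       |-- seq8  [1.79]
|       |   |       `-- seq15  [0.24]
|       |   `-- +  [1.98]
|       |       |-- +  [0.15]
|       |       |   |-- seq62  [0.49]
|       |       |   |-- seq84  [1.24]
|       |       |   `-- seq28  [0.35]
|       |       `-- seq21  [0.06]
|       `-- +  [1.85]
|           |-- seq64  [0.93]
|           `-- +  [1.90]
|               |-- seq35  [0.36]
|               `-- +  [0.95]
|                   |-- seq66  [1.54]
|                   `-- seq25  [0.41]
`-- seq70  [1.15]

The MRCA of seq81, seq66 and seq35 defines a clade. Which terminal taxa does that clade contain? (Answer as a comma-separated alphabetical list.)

Tracing seq81: it sits inside (seq81,seq65).
Tracing seq66: it sits inside (seq66,seq25).
Tracing seq35: it sits inside (seq35,(seq66,seq25)).
The smallest clade enclosing all 3 is ((((seq81,seq65),(seq14,seq8,seq15)),((seq62,seq84,seq28),seq21)),(seq64,(seq35,(seq66,seq25)))); the answer is its 13 terminal taxa in alphabetical order.

seq14, seq15, seq21, seq25, seq28, seq35, seq62, seq64, seq65, seq66, seq8, seq81, seq84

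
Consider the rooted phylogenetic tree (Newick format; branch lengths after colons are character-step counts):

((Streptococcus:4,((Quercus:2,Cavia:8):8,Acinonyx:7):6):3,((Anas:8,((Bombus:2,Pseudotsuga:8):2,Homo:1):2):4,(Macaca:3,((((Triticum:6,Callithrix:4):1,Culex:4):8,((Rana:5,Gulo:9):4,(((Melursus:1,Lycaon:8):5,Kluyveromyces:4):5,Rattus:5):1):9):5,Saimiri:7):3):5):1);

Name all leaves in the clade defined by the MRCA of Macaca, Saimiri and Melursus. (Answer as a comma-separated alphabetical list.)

Callithrix, Culex, Gulo, Kluyveromyces, Lycaon, Macaca, Melursus, Rana, Rattus, Saimiri, Triticum

Tracing Macaca: it sits inside (Macaca,((((Triticum,Callithrix),Culex),((Rana,Gulo),(((Melursus,Lycaon),Kluyveromyces),Rattus))),Saimiri)).
Tracing Saimiri: it sits inside ((((Triticum,Callithrix),Culex),((Rana,Gulo),(((Melursus,Lycaon),Kluyveromyces),Rattus))),Saimiri).
Tracing Melursus: it sits inside (Melursus,Lycaon).
The smallest clade enclosing all 3 is (Macaca,((((Triticum,Callithrix),Culex),((Rana,Gulo),(((Melursus,Lycaon),Kluyveromyces),Rattus))),Saimiri)); the answer is its 11 terminal taxa in alphabetical order.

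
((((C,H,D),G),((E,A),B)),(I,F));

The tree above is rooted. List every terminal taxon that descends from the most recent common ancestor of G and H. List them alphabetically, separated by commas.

C, D, G, H

Tracing G: it sits inside ((C,H,D),G).
Tracing H: it sits inside (C,H,D).
The smallest clade enclosing both is ((C,H,D),G); the answer is its 4 terminal taxa in alphabetical order.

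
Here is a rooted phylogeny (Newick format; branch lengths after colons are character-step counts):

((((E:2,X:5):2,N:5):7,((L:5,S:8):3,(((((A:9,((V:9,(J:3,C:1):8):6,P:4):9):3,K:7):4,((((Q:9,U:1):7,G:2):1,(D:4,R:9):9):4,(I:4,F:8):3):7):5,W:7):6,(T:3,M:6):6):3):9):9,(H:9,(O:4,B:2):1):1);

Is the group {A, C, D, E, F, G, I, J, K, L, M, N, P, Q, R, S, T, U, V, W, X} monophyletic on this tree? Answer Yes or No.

The most recent common ancestor of these taxa subtends (((E,X),N),((L,S),(((((A,((V,(J,C)),P)),K),((((Q,U),G),(D,R)),(I,F))),W),(T,M)))).
That clade has exactly 21 tips — every listed taxon and nothing else — so the group is monophyletic.

Yes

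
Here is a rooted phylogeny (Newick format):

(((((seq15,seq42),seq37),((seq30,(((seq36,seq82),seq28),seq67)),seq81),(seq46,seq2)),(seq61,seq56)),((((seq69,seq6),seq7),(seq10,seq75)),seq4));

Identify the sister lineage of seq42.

seq15

seq42 attaches to the tree at the node subtending (seq15,seq42).
The other lineage descending from that same node — the sister group — is the single tip seq15.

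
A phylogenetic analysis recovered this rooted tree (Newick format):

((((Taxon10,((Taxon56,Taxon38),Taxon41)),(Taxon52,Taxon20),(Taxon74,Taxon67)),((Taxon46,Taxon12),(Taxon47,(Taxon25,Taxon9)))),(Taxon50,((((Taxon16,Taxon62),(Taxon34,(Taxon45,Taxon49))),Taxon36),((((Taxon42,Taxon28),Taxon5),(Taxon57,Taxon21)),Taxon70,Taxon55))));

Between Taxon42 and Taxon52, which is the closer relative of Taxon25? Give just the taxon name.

Taxon52

The MRCA of Taxon25 and Taxon52 subtends (((Taxon10,((Taxon56,Taxon38),Taxon41)),(Taxon52,Taxon20),(Taxon74,Taxon67)),((Taxon46,Taxon12),(Taxon47,(Taxon25,Taxon9)))) (13 taxa).
The MRCA of Taxon25 and Taxon42 is the root, subtending the entire tree (27 taxa).
The first is nested inside the second, so Taxon25 shares a more recent common ancestor with Taxon52.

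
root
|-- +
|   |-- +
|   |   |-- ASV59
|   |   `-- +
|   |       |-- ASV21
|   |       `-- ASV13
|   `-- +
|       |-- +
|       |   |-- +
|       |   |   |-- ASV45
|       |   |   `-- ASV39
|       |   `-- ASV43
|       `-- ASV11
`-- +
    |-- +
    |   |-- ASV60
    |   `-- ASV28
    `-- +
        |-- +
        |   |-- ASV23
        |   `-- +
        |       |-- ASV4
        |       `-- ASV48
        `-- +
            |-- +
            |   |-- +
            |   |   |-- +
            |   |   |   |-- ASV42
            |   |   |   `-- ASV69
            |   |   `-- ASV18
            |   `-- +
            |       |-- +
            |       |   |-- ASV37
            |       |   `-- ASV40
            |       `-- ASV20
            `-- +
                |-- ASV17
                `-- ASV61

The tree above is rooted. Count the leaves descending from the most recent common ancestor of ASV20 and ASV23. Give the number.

The MRCA of ASV20 and ASV23 is the node subtending ((ASV23,(ASV4,ASV48)),((((ASV42,ASV69),ASV18),((ASV37,ASV40),ASV20)),(ASV17,ASV61))).
That clade contains 11 terminal taxa: ASV17, ASV18, ASV20, ASV23, ASV37, ASV4, ASV40, ASV42, ASV48, ASV61, ASV69.

11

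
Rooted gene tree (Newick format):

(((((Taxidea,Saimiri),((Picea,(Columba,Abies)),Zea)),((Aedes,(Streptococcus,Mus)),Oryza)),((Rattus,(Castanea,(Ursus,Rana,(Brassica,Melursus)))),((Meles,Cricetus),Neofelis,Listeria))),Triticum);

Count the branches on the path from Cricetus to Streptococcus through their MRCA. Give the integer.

9

The MRCA of Cricetus and Streptococcus is the node subtending ((((Taxidea,Saimiri),((Picea,(Columba,Abies)),Zea)),((Aedes,(Streptococcus,Mus)),Oryza)),((Rattus,(Castanea,(Ursus,Rana,(Brassica,Melursus)))),((Meles,Cricetus),Neofelis,Listeria))).
From Cricetus up to that node: 4 branches. From Streptococcus up to the same node: 5 branches. Total: 4 + 5 = 9.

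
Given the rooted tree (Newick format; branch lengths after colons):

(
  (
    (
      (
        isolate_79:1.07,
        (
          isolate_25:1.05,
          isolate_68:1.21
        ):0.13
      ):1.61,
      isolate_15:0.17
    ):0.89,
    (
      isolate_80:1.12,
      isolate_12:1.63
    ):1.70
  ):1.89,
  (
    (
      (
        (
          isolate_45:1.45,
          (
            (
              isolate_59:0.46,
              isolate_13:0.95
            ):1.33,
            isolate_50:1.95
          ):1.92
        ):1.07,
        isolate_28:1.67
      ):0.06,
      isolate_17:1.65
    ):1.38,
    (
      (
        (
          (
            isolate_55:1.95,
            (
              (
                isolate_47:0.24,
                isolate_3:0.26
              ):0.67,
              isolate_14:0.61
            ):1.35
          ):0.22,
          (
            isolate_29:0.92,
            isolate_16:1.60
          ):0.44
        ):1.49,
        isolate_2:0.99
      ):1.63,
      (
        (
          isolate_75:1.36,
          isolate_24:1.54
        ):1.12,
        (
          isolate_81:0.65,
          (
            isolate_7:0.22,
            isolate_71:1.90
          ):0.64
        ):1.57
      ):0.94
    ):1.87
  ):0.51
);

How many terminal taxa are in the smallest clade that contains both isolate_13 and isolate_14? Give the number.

18

The MRCA of isolate_13 and isolate_14 is the node subtending ((((isolate_45,((isolate_59,isolate_13),isolate_50)),isolate_28),isolate_17),((((isolate_55,((isolate_47,isolate_3),isolate_14)),(isolate_29,isolate_16)),isolate_2),((isolate_75,isolate_24),(isolate_81,(isolate_7,isolate_71))))).
That clade contains 18 terminal taxa: isolate_13, isolate_14, isolate_16, isolate_17, isolate_2, isolate_24, isolate_28, isolate_29, isolate_3, isolate_45, isolate_47, isolate_50, isolate_55, isolate_59, isolate_7, isolate_71, isolate_75, isolate_81.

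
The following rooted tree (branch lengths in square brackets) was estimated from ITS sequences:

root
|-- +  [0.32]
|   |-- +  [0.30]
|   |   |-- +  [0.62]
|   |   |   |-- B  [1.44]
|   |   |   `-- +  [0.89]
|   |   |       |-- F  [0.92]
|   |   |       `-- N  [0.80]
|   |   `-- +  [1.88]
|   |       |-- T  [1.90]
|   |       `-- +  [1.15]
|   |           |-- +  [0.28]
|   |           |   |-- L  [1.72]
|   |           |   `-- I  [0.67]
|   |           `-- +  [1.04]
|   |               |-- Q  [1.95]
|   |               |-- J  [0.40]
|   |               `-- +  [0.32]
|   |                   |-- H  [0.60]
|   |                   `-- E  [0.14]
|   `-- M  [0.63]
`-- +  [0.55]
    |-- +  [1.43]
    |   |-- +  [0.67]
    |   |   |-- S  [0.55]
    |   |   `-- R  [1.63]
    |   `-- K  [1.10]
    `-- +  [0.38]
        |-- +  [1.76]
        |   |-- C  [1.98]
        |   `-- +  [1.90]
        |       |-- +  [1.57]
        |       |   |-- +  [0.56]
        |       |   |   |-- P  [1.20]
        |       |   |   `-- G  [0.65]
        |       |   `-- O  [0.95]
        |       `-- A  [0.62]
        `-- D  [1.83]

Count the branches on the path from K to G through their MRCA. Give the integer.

8

The MRCA of K and G is the node subtending (((S,R),K),((C,(((P,G),O),A)),D)).
From K up to that node: 2 branches. From G up to the same node: 6 branches. Total: 2 + 6 = 8.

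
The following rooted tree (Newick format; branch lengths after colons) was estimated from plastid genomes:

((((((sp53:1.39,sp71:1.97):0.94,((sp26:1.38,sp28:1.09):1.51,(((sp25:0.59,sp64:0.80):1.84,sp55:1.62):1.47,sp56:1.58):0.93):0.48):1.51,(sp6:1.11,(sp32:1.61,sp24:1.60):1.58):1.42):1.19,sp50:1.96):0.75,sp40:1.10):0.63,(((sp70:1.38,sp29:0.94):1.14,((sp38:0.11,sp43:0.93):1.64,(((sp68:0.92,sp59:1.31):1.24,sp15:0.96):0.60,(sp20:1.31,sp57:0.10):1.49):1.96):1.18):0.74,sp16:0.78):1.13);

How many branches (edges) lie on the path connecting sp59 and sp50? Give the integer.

10

The MRCA of sp59 and sp50 is the root of the tree.
From sp59 up to that node: 7 branches. From sp50 up to the same node: 3 branches. Total: 7 + 3 = 10.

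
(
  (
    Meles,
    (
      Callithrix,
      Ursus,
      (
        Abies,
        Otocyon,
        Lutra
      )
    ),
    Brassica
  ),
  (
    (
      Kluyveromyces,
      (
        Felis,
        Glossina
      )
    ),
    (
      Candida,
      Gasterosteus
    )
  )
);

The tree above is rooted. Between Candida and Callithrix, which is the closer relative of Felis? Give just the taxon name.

Candida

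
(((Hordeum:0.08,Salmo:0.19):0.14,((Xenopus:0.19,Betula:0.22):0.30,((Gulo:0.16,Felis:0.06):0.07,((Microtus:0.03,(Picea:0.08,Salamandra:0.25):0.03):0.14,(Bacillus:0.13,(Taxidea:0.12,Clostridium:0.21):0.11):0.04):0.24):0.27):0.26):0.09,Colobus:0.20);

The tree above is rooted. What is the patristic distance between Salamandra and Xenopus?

1.42

The path runs Salamandra → … → MRCA → … → Xenopus; the MRCA is the node subtending ((Xenopus,Betula),((Gulo,Felis),((Microtus,(Picea,Salamandra)),(Bacillus,(Taxidea,Clostridium))))).
Branch lengths along that path: 0.25 + 0.03 + 0.14 + 0.24 + 0.27 + 0.30 + 0.19 = 1.42.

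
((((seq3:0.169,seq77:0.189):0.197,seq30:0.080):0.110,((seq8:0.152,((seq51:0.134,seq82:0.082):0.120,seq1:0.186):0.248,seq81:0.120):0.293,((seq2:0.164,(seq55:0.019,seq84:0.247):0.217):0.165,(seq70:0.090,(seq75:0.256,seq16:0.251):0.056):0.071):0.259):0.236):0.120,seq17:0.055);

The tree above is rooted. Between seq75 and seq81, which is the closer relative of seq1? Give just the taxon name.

seq81

The MRCA of seq1 and seq81 subtends (seq8,((seq51,seq82),seq1),seq81) (5 taxa).
The MRCA of seq1 and seq75 subtends ((seq8,((seq51,seq82),seq1),seq81),((seq2,(seq55,seq84)),(seq70,(seq75,seq16)))) (11 taxa).
The first is nested inside the second, so seq1 shares a more recent common ancestor with seq81.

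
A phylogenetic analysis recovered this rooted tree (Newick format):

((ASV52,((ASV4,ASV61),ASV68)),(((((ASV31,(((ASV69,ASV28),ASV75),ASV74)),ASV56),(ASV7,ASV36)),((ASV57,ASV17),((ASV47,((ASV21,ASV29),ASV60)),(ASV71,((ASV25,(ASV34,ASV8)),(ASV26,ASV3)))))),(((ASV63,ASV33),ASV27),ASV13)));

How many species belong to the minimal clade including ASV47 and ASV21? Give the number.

4

The MRCA of ASV47 and ASV21 is the node subtending (ASV47,((ASV21,ASV29),ASV60)).
That clade contains 4 terminal taxa: ASV21, ASV29, ASV47, ASV60.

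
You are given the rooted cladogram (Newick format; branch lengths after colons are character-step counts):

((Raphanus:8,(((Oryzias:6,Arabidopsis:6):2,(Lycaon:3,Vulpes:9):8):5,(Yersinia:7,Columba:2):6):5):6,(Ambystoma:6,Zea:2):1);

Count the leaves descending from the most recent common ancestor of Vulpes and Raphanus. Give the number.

7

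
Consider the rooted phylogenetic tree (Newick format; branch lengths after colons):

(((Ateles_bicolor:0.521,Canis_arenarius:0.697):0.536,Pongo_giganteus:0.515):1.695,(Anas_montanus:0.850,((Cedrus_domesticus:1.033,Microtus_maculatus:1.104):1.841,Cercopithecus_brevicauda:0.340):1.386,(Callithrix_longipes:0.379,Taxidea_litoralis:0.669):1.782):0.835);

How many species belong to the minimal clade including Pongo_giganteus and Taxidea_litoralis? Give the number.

The MRCA of Pongo_giganteus and Taxidea_litoralis is the root, so the clade is the entire tree.
That clade contains 9 terminal taxa: Anas_montanus, Ateles_bicolor, Callithrix_longipes, Canis_arenarius, Cedrus_domesticus, Cercopithecus_brevicauda, Microtus_maculatus, Pongo_giganteus, Taxidea_litoralis.

9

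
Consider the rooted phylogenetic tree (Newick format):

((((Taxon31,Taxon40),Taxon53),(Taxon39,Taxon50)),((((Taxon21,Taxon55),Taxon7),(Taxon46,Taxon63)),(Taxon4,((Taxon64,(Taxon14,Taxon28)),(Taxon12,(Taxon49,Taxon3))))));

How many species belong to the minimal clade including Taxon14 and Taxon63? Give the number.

12

The MRCA of Taxon14 and Taxon63 is the node subtending ((((Taxon21,Taxon55),Taxon7),(Taxon46,Taxon63)),(Taxon4,((Taxon64,(Taxon14,Taxon28)),(Taxon12,(Taxon49,Taxon3))))).
That clade contains 12 terminal taxa: Taxon12, Taxon14, Taxon21, Taxon28, Taxon3, Taxon4, Taxon46, Taxon49, Taxon55, Taxon63, Taxon64, Taxon7.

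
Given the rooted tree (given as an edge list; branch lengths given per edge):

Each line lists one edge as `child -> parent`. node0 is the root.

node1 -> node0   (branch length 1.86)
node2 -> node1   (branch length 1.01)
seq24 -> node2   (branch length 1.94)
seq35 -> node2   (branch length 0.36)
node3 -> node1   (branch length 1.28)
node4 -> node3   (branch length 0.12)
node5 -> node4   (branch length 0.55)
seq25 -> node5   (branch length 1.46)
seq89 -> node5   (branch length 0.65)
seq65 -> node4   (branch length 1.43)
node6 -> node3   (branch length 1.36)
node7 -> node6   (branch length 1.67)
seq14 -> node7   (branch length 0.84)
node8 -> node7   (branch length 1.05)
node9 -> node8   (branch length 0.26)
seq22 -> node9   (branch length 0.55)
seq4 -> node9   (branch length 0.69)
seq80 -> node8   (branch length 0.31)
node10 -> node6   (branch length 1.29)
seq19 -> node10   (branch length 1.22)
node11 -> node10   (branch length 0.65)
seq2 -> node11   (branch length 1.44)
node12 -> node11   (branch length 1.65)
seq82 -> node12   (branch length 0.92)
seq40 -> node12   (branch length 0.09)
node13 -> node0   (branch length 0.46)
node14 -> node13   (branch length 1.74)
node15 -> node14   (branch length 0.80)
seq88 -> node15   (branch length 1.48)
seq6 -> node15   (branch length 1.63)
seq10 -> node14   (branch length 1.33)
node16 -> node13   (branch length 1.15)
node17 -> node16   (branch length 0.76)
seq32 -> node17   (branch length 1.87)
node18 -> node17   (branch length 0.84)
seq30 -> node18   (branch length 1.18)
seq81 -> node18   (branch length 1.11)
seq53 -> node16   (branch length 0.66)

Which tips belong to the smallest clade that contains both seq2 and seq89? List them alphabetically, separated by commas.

seq14, seq19, seq2, seq22, seq25, seq4, seq40, seq65, seq80, seq82, seq89

Tracing seq2: it sits inside (seq2,(seq82,seq40)).
Tracing seq89: it sits inside (seq25,seq89).
The smallest clade enclosing both is (((seq25,seq89),seq65),((seq14,((seq22,seq4),seq80)),(seq19,(seq2,(seq82,seq40))))); the answer is its 11 terminal taxa in alphabetical order.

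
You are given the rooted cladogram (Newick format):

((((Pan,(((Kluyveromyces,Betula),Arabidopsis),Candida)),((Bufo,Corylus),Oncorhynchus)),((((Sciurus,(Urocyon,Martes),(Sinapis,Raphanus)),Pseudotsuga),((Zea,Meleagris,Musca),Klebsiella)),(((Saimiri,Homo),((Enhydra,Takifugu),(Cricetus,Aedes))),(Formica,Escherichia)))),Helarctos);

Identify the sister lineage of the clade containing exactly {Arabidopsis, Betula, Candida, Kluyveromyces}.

The clade containing exactly {Arabidopsis, Betula, Candida, Kluyveromyces} attaches to the tree at the node subtending (Pan,(((Kluyveromyces,Betula),Arabidopsis),Candida)).
The other lineage descending from that same node — the sister group — is the single tip Pan.

Pan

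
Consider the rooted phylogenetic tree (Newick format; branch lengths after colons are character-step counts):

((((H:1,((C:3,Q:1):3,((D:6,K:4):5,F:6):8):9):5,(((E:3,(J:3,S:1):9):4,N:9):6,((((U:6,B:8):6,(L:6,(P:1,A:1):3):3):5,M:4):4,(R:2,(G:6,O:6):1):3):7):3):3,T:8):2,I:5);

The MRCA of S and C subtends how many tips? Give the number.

19

The MRCA of S and C is the node subtending ((H,((C,Q),((D,K),F))),(((E,(J,S)),N),((((U,B),(L,(P,A))),M),(R,(G,O))))).
That clade contains 19 terminal taxa: A, B, C, D, E, F, G, H, J, K, L, M, N, O, P, Q, R, S, U.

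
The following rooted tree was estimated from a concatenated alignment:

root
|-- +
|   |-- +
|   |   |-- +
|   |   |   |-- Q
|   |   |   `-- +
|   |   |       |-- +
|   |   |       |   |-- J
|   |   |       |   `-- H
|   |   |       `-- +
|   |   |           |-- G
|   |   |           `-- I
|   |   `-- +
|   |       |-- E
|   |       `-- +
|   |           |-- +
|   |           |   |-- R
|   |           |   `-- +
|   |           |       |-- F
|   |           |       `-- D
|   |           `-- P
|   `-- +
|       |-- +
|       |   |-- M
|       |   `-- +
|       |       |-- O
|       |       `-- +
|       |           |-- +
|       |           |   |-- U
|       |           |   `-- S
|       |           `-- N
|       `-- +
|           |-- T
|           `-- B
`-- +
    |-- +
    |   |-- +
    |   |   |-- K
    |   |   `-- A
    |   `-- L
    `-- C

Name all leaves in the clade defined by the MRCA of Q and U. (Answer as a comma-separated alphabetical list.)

B, D, E, F, G, H, I, J, M, N, O, P, Q, R, S, T, U

Tracing Q: it sits inside (Q,((J,H),(G,I))).
Tracing U: it sits inside (U,S).
The smallest clade enclosing both is (((Q,((J,H),(G,I))),(E,((R,(F,D)),P))),((M,(O,((U,S),N))),(T,B))); the answer is its 17 terminal taxa in alphabetical order.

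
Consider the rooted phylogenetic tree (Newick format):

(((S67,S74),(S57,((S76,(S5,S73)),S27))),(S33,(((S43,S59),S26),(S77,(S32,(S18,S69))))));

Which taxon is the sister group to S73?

S5

S73 attaches to the tree at the node subtending (S5,S73).
The other lineage descending from that same node — the sister group — is the single tip S5.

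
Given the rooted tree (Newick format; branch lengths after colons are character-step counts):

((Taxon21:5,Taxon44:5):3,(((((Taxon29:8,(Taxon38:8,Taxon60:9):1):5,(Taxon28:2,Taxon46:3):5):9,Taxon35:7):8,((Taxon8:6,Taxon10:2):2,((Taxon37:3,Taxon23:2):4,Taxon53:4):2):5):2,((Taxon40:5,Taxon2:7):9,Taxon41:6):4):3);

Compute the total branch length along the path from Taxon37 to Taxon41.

26

The path runs Taxon37 → … → MRCA → … → Taxon41; the MRCA is the node subtending (((((Taxon29,(Taxon38,Taxon60)),(Taxon28,Taxon46)),Taxon35),((Taxon8,Taxon10),((Taxon37,Taxon23),Taxon53))),((Taxon40,Taxon2),Taxon41)).
Branch lengths along that path: 3 + 4 + 2 + 5 + 2 + 4 + 6 = 26.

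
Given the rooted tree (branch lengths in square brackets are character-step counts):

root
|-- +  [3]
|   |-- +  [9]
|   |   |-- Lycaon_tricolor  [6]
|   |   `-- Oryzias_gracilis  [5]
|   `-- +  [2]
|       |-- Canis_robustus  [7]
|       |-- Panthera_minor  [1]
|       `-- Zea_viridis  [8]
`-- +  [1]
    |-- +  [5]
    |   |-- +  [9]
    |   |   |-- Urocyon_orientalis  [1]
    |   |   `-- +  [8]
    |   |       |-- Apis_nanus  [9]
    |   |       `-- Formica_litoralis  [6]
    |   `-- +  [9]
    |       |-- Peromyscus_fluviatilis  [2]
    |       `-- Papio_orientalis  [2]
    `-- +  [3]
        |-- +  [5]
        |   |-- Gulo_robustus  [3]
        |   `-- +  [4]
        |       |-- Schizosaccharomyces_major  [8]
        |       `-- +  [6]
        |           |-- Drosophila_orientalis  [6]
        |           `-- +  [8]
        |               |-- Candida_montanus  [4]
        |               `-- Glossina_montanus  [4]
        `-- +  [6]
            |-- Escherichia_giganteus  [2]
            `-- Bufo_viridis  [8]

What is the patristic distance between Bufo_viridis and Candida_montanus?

The path runs Bufo_viridis → … → MRCA → … → Candida_montanus; the MRCA is the node subtending ((Gulo_robustus,(Schizosaccharomyces_major,(Drosophila_orientalis,(Candida_montanus,Glossina_montanus)))),(Escherichia_giganteus,Bufo_viridis)).
Branch lengths along that path: 8 + 6 + 5 + 4 + 6 + 8 + 4 = 41.

41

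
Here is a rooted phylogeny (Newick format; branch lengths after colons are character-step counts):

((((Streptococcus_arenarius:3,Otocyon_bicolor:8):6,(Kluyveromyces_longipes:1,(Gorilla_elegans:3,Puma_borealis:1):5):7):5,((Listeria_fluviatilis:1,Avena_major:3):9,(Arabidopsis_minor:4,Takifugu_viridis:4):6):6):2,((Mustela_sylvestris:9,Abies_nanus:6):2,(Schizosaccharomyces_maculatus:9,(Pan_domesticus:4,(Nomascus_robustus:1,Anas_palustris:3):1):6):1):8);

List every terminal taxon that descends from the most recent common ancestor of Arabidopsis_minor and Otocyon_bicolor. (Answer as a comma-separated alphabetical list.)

Tracing Arabidopsis_minor: it sits inside (Arabidopsis_minor,Takifugu_viridis).
Tracing Otocyon_bicolor: it sits inside (Streptococcus_arenarius,Otocyon_bicolor).
The smallest clade enclosing both is (((Streptococcus_arenarius,Otocyon_bicolor),(Kluyveromyces_longipes,(Gorilla_elegans,Puma_borealis))),((Listeria_fluviatilis,Avena_major),(Arabidopsis_minor,Takifugu_viridis))); the answer is its 9 terminal taxa in alphabetical order.

Arabidopsis_minor, Avena_major, Gorilla_elegans, Kluyveromyces_longipes, Listeria_fluviatilis, Otocyon_bicolor, Puma_borealis, Streptococcus_arenarius, Takifugu_viridis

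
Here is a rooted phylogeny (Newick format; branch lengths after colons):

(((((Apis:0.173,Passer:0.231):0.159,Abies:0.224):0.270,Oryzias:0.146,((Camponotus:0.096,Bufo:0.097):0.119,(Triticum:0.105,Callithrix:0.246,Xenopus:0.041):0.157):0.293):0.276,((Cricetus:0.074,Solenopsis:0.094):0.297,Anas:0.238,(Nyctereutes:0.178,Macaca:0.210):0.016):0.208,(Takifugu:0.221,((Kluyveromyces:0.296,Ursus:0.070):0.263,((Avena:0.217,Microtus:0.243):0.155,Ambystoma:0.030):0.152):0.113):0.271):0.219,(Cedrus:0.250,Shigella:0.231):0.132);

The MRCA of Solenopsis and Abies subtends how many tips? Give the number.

20

The MRCA of Solenopsis and Abies is the node subtending ((((Apis,Passer),Abies),Oryzias,((Camponotus,Bufo),(Triticum,Callithrix,Xenopus))),((Cricetus,Solenopsis),Anas,(Nyctereutes,Macaca)),(Takifugu,((Kluyveromyces,Ursus),((Avena,Microtus),Ambystoma)))).
That clade contains 20 terminal taxa: Abies, Ambystoma, Anas, Apis, Avena, Bufo, Callithrix, Camponotus, Cricetus, Kluyveromyces, Macaca, Microtus, Nyctereutes, Oryzias, Passer, Solenopsis, Takifugu, Triticum, Ursus, Xenopus.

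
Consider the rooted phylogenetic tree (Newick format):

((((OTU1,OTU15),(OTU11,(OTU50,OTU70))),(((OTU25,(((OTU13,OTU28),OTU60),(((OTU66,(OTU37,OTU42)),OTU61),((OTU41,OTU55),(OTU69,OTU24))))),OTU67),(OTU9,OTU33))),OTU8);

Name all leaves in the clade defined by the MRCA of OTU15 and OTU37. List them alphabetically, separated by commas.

OTU1, OTU11, OTU13, OTU15, OTU24, OTU25, OTU28, OTU33, OTU37, OTU41, OTU42, OTU50, OTU55, OTU60, OTU61, OTU66, OTU67, OTU69, OTU70, OTU9

Tracing OTU15: it sits inside (OTU1,OTU15).
Tracing OTU37: it sits inside (OTU37,OTU42).
The smallest clade enclosing both is (((OTU1,OTU15),(OTU11,(OTU50,OTU70))),(((OTU25,(((OTU13,OTU28),OTU60),(((OTU66,(OTU37,OTU42)),OTU61),((OTU41,OTU55),(OTU69,OTU24))))),OTU67),(OTU9,OTU33))); the answer is its 20 terminal taxa in alphabetical order.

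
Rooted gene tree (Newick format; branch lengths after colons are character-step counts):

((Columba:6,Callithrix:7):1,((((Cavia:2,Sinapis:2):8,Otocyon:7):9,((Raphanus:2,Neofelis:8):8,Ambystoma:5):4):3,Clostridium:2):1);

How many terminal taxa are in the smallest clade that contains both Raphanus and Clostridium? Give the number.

7

The MRCA of Raphanus and Clostridium is the node subtending ((((Cavia,Sinapis),Otocyon),((Raphanus,Neofelis),Ambystoma)),Clostridium).
That clade contains 7 terminal taxa: Ambystoma, Cavia, Clostridium, Neofelis, Otocyon, Raphanus, Sinapis.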